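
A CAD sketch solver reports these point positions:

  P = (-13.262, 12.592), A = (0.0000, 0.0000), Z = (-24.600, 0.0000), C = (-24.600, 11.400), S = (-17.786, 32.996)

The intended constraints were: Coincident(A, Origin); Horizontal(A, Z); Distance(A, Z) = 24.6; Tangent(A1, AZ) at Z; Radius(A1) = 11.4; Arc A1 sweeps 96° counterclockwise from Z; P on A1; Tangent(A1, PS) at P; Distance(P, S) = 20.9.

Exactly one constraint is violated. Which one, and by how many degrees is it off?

Tangent(A1, PS) at P — off by 6.50°.

A = (0.00, 0.00) ✓; A.y = 0.00, Z.y = 0.00 ✓; |AZ| = 24.60 ✓; ∠(CZ, ZA) = 90.00° ✓; |CZ| = 11.40 ✓; bearing(C→P) − bearing(C→Z) = 96.00° ✓; |CP| = 11.40 ✓; ∠(CP, PS) = 83.50° ✗; |PS| = 20.90 ✓.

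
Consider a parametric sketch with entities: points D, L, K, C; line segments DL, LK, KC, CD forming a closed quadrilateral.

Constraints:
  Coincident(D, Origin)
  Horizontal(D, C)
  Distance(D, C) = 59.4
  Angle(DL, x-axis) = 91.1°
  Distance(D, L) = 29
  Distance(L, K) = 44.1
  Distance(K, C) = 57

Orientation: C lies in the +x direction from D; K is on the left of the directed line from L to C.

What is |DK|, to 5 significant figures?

64.020

D is at the origin; D and C share the same y with |DC| = 59.4 and C in +x, so C = (59.4, 0). DL runs at 91.1° with |DL| = 29.0, so L = (-0.55673, 28.995). K is determined by |LK| = 44.1 and |KC| = 57.0 together: it lies at the intersection of circle(L, 44.1) and circle(C, 57.0). With |LC| = 66.600, the foot of the radical line on LC is 23.508 from L and the perpendicular offset is √(44.1² − 23.508²) = 37.312. Taking the left-of-LC solution: K = (36.851, 52.350).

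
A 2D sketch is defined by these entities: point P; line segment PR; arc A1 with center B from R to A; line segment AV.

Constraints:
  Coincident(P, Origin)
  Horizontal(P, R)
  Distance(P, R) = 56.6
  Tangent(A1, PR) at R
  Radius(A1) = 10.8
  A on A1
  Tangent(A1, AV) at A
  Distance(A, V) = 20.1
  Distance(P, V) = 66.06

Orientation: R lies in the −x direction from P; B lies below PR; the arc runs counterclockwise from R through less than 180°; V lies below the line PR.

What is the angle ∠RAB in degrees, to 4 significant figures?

31.21°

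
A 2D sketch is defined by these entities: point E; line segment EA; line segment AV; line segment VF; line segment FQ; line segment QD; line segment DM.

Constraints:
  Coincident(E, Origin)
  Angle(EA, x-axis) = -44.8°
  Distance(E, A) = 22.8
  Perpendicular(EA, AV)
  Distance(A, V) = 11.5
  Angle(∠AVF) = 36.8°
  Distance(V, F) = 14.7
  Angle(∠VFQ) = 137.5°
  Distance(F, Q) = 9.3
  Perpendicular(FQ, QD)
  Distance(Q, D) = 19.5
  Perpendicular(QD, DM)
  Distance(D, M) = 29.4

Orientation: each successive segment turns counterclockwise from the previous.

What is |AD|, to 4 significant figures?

13.80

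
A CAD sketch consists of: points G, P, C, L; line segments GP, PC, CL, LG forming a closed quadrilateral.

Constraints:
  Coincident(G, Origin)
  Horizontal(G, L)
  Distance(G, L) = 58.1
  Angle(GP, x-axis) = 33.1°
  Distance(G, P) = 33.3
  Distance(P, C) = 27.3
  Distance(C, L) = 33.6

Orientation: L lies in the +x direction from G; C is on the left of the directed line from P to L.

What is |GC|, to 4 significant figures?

60.60

G is at the origin; GL is horizontal with |GL| = 58.1 and L in +x, so L = (58.1, 0). GP runs at 33.1° with |GP| = 33.3, so P = (27.90, 18.19). C is determined by |PC| = 27.3 and |CL| = 33.6 together: it lies at the intersection of circle(P, 27.3) and circle(L, 33.6). With |PL| = 35.26, the foot of the radical line on PL is 12.19 from P and the perpendicular offset is √(27.3² − 12.19²) = 24.43. Taking the left-of-PL solution: C = (50.94, 32.83).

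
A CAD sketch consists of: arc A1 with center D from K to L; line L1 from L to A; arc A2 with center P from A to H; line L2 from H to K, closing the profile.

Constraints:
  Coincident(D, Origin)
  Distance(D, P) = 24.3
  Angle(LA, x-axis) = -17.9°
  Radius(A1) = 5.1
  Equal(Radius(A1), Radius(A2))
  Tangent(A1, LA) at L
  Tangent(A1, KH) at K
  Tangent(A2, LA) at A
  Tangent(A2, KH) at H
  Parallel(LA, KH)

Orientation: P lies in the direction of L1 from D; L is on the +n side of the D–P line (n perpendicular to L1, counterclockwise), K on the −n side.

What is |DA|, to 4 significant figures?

24.83

Tangency of A1 to both parallel lines with radius 5.1 puts L and K at D ± 5.1·n: L = (1.568, 4.853), K = (-1.568, -4.853). Equal radii place A and H the same way about P: A = P + 5.1·n = (24.69, -2.616), H = P − 5.1·n = (21.56, -12.32). Then |DA| = |A − D| = 24.83.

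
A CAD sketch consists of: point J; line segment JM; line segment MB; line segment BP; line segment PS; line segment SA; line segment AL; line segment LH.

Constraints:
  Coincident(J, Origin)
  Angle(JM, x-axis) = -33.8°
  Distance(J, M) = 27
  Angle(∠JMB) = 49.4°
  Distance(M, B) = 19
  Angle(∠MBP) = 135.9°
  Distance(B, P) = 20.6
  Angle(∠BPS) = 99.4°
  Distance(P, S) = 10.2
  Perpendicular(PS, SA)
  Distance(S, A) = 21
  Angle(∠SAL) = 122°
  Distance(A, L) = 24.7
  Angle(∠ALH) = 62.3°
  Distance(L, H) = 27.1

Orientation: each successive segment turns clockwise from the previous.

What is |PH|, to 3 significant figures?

14.6

J is at the origin; JM runs at -33.8° with length 27.0, so M = (22.4, -15.0). ∠JMB = 49.4° gives MB at -164° from the x-axis; with |MB| = 19.0, B = (4.14, -20.1). ∠MBP = 135.9° gives BP at 152° from the x-axis; with |BP| = 20.6, P = (-14.0, -10.3). ∠BPS = 99.4° gives PS at 70.9° from the x-axis; with |PS| = 10.2, S = (-10.6, -0.662). The perpendicularity gives SA at right angles to PS, so SA runs at -19.1°; with |SA| = 21.0, A = (9.21, -7.53). ∠SAL = 122.0° gives AL at -77.1° from the x-axis; with |AL| = 24.7, L = (14.7, -31.6). ∠ALH = 62.3° gives LH at 165° from the x-axis; with |LH| = 27.1, H = (-11.5, -24.7). Then |PH| = |H − P| = 14.6.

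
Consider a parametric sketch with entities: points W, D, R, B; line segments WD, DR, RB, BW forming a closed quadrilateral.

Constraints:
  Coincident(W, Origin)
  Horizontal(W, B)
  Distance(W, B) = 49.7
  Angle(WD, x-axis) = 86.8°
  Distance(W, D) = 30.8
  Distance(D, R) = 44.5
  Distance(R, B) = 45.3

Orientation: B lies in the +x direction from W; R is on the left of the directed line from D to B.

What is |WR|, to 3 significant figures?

62.8

Checks: |DR| = 44.50 ✓; |RB| = 45.30 ✓.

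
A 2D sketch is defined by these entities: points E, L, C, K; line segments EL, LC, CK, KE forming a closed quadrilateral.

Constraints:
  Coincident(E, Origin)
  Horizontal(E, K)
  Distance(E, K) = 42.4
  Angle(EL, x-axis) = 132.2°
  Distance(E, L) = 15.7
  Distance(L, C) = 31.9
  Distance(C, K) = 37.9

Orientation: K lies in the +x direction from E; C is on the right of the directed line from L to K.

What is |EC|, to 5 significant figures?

16.485

Checks: E = (0.00, 0.00) ✓; |LC| = 31.90 ✓; |CK| = 37.90 ✓.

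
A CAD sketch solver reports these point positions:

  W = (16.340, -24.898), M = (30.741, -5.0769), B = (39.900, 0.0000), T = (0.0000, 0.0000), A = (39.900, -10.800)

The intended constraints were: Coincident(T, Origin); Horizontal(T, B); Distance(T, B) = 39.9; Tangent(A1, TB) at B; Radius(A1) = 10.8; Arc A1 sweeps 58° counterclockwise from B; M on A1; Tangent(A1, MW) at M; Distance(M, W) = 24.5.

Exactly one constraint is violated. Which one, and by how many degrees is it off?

Tangent(A1, MW) at M — off by 4.00°.

T = (0.00, 0.00) ✓; T.y = 0.00, B.y = 0.00 ✓; |TB| = 39.90 ✓; ∠(AB, BT) = 90.00° ✓; |AB| = 10.80 ✓; bearing(A→M) − bearing(A→B) = 58.00° ✓; |AM| = 10.80 ✓; ∠(AM, MW) = 94.00° ✗; |MW| = 24.50 ✓.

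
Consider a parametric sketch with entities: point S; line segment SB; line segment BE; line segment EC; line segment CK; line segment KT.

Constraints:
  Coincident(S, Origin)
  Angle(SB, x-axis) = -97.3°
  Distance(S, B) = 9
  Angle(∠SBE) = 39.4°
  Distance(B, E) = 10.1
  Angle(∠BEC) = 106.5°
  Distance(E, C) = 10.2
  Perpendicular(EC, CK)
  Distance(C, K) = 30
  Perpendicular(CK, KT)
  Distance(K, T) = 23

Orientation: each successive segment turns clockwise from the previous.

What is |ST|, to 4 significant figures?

30.75

EC is perpendicular to CK, so CK runs at -41.40°; with |CK| = 30.0, K = (22.74, -12.56). CK ⟂ KT, so KT runs at -131.4°; with |KT| = 23.0, T = (7.528, -29.81). Then |ST| = |T − S| = 30.75.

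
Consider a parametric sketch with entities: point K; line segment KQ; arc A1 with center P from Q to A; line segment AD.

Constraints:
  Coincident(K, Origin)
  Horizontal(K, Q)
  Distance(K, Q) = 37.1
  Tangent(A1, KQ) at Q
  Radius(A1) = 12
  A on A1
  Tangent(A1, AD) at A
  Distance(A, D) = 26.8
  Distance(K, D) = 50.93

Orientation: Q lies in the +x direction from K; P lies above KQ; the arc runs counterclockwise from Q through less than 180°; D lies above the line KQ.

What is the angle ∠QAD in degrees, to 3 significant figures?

117°

K is at the origin; KQ is horizontal with |KQ| = 37.1 and Q on the +x side, so Q = (37.1, 0.00). Tangency of A1 to KQ means the radius PQ is perpendicular to KQ, so P = Q + (0, 12) = (37.1, 12.0). Since PA ⟂ AD (tangency), |PD| = √(12.0² + 26.8²) = 29.4 regardless of where A sits on A1. So D lies on both circle(K, 50.93) and circle(P, 29.4); the above-KQ intersection is D = (30.7, 40.7). A is the foot of the tangent from D: A = (46.7, 19.2).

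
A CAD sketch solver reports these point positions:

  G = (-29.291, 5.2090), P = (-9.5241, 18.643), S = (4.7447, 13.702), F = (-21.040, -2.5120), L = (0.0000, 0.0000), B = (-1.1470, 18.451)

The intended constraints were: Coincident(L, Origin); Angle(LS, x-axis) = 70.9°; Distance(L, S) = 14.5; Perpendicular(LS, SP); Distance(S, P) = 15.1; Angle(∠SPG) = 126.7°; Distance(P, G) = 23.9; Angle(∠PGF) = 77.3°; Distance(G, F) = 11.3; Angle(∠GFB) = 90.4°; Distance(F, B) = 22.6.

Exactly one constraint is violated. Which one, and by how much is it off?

Distance(F, B) = 22.6 — off by 6.30.

L = (0.00, 0.00) ✓; LS at 70.90° ✓; |LS| = 14.50 ✓; ∠(LS, SP) = 90.00° ✓; |SP| = 15.10 ✓; ∠SPG = 126.7° ✓; |PG| = 23.90 ✓; ∠PGF = 77.30° ✓; |GF| = 11.30 ✓; ∠GFB = 90.40° ✓; |FB| = 28.90 ✗.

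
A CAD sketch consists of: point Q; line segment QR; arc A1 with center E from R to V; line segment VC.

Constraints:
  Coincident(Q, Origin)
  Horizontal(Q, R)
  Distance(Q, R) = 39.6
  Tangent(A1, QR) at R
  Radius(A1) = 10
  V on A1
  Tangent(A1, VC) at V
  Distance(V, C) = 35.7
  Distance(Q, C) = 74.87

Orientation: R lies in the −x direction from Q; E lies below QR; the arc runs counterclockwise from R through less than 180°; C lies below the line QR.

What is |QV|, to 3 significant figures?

48.7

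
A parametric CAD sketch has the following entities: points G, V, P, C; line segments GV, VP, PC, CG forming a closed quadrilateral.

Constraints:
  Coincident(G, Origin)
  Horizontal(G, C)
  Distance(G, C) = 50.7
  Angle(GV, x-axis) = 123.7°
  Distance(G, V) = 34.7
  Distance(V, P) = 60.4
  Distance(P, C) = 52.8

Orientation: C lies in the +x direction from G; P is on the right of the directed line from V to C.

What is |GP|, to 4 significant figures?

26.92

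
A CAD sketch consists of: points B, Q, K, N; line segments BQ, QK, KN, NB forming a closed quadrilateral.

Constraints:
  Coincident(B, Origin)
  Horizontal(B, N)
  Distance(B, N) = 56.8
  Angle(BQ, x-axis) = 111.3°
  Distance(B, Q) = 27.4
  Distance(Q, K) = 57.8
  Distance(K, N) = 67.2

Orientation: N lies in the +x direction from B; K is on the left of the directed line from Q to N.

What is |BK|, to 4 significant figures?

71.70

Checks: |QK| = 57.80 ✓; |KN| = 67.20 ✓.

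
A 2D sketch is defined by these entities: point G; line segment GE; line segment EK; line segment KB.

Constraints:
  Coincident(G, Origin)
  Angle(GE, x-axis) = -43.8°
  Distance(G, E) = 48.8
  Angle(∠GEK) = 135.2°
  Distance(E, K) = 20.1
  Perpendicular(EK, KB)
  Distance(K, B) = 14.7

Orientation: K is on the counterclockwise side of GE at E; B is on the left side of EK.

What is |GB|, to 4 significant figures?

58.16

G is at the origin; GE runs at -43.8° with length 48.8, so E = 48.8·(cos -43.8°, sin -43.8°) = (35.22, -33.78). ∠GEK = 135.2°, so EK runs at -43.8° + (180° − 135.2°) = 1.000° from the x-axis; with |EK| = 20.1, K = E + 20.1·(cos 1.000°, sin 1.000°) = (55.32, -33.43). EK is perpendicular to KB; with |KB| = 14.7 on the left of EK, B = K + 14.7·(-0.01745, 0.9998) = (55.06, -18.73). Then |GB| = |B − G| = 58.16.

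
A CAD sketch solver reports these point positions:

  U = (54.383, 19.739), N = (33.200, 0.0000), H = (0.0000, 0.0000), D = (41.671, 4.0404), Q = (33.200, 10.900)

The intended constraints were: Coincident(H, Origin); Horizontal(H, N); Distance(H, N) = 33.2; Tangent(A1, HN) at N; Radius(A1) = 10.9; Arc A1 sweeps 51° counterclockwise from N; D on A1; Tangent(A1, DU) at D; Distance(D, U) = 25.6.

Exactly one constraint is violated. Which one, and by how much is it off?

Distance(D, U) = 25.6 — off by 5.40.

H = (0.00, 0.00) ✓; H.y = 0.00, N.y = 0.00 ✓; |HN| = 33.20 ✓; ∠(QN, NH) = 90.00° ✓; |QN| = 10.90 ✓; bearing(Q→D) − bearing(Q→N) = 51.00° ✓; |QD| = 10.90 ✓; ∠(QD, DU) = 90.00° ✓; |DU| = 20.20 ✗.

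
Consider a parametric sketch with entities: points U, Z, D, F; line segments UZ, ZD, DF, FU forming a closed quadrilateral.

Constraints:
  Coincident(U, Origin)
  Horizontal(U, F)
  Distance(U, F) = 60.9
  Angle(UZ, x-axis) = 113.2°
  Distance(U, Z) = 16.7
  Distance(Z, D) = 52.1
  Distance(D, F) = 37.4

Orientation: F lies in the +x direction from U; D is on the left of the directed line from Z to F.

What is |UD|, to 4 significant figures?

53.63

U is at the origin; UF is horizontal with |UF| = 60.9 and F in +x, so F = (60.9, 0). UZ runs at 113.2° with |UZ| = 16.7, so Z = (-6.579, 15.35). D is determined by |ZD| = 52.1 and |DF| = 37.4 together: it lies at the intersection of circle(Z, 52.1) and circle(F, 37.4). With |ZF| = 69.20, the foot of the radical line on ZF is 44.11 from Z and the perpendicular offset is √(52.1² − 44.11²) = 27.73. Taking the left-of-ZF solution: D = (42.58, 32.61).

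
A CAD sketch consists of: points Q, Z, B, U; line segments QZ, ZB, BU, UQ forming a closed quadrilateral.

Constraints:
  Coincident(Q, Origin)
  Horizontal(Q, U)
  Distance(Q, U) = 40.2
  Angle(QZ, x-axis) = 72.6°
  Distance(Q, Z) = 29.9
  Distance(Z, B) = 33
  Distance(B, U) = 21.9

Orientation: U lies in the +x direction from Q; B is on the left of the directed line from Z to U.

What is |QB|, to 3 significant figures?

46.7

Q is at the origin; QU is horizontal with |QU| = 40.2 and U in +x, so U = (40.2, 0). QZ runs at 72.6° with |QZ| = 29.9, so Z = (8.94, 28.5). B is determined by |ZB| = 33.0 and |BU| = 21.9 together: it lies at the intersection of circle(Z, 33.0) and circle(U, 21.9). With |ZU| = 42.3, the foot of the radical line on ZU is 28.4 from Z and the perpendicular offset is √(33.0² − 28.4²) = 16.9. Taking the left-of-ZU solution: B = (41.3, 21.9).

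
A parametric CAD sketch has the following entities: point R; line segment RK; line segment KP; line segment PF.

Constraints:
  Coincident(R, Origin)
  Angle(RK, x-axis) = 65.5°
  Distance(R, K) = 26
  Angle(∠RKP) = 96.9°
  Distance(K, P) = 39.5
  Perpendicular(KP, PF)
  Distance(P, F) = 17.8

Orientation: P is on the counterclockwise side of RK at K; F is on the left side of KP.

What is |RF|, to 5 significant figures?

43.370

R is at the origin; RK runs at 65.5° with length 26.0, so K = 26.0·(cos 65.5°, sin 65.5°) = (10.782, 23.659). ∠RKP = 96.9°, so KP runs at 65.5° + (180° − 96.9°) = 148.60° from the x-axis; with |KP| = 39.5, P = K + 39.5·(cos 148.60°, sin 148.60°) = (-22.933, 44.239). KP is perpendicular to PF; with |PF| = 17.8 on the left of KP, F = P + 17.8·(-0.52101, -0.85355) = (-32.207, 29.046). Then |RF| = |F − R| = 43.370.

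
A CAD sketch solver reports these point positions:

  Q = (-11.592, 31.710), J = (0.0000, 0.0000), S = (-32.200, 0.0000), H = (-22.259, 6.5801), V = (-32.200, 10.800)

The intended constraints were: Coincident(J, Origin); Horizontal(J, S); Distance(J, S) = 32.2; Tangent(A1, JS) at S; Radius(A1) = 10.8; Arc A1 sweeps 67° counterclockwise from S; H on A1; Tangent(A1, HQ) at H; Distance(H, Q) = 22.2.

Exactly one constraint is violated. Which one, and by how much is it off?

Distance(H, Q) = 22.2 — off by 5.10.

J = (0.00, 0.00) ✓; J.y = 0.00, S.y = 0.00 ✓; |JS| = 32.20 ✓; ∠(VS, SJ) = 90.00° ✓; |VS| = 10.80 ✓; bearing(V→H) − bearing(V→S) = 67.00° ✓; |VH| = 10.80 ✓; ∠(VH, HQ) = 90.00° ✓; |HQ| = 27.30 ✗.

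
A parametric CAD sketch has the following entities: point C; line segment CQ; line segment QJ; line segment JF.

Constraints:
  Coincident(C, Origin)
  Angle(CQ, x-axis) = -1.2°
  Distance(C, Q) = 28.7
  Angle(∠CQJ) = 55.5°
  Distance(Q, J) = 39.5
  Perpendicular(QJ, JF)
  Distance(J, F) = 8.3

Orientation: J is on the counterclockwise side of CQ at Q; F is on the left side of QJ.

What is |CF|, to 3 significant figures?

27.9

C is at the origin; CQ runs at -1.2° with length 28.7, so Q = 28.7·(cos -1.2°, sin -1.2°) = (28.7, -0.601). ∠CQJ = 55.5°, so QJ runs at -1.2° + (180° − 55.5°) = 123° from the x-axis; with |QJ| = 39.5, J = Q + 39.5·(cos 123°, sin 123°) = (7.01, 32.4). QJ ⟂ JF; with |JF| = 8.3 on the left of QJ, F = J + 8.3·(-0.836, -0.549) = (0.0701, 27.9). Then |CF| = |F − C| = 27.9.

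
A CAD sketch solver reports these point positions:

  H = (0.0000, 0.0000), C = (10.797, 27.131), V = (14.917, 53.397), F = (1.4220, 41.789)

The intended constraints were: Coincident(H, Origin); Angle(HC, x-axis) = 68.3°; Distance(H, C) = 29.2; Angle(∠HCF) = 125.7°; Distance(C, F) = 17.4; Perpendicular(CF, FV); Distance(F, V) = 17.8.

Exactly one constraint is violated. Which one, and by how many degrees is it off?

Perpendicular(CF, FV) — off by 8.10°.

H = (0.00, 0.00) ✓; HC at 68.30° ✓; |HC| = 29.20 ✓; ∠HCF = 125.7° ✓; |CF| = 17.40 ✓; ∠(CF, FV) = 81.90° ✗; |FV| = 17.80 ✓.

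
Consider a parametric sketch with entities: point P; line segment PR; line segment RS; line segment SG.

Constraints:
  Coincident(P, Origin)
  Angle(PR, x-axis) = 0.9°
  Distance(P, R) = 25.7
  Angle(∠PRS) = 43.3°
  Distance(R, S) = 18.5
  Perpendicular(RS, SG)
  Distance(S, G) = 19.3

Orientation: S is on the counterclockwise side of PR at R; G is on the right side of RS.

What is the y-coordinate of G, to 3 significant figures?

27.1

P is at the origin; PR runs at 0.9° with length 25.7, so R = 25.7·(cos 0.9°, sin 0.9°) = (25.7, 0.404). ∠PRS = 43.3°, so RS runs at 0.9° + (180° − 43.3°) = 138° from the x-axis; with |RS| = 18.5, S = R + 18.5·(cos 138°, sin 138°) = (12.0, 12.9). RS ⟂ SG; with |SG| = 19.3 on the right of RS, G = S + 19.3·(0.674, 0.738) = (25.0, 27.1). So G.y = 27.1.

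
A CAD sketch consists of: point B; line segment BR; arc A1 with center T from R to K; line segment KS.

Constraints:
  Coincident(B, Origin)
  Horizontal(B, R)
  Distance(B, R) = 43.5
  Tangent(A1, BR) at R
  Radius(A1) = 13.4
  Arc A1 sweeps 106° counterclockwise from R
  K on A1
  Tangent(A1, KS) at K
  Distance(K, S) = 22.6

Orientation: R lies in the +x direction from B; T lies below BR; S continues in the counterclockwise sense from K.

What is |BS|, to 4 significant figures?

53.52

B is at the origin; BR is horizontal with |BR| = 43.5 and R on the +x side, so R = (43.50, 0.000). The tangent condition forces TR to be normal to BR, so T = R + (0, -13.4) = (43.50, -13.40). On A1, R sits at bearing 90° from T; a 106° counterclockwise sweep puts K at bearing 196°, so K = T + 13.4·(cos 196°, sin 196°) = (30.62, -17.09). The tangent condition forces TK to be normal to KS, so KS runs along (−sin 196°, cos 196°); with |KS| = 22.6, S = (36.85, -38.82). Then |BS| = |S − B| = 53.52.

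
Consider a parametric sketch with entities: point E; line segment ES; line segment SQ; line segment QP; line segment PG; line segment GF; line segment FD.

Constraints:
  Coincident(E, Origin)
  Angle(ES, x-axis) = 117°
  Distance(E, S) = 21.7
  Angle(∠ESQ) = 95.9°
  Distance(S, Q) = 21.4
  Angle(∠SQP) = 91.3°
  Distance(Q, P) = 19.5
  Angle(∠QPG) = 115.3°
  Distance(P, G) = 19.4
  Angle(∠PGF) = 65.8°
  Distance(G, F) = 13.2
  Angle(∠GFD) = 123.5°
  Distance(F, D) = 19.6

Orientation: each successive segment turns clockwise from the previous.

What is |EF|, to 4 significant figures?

9.031

E is at the origin; ES runs at 117.0° with length 21.7, so S = (-9.852, 19.33). ∠ESQ = 95.9° gives SQ at 32.90° from the x-axis; with |SQ| = 21.4, Q = (8.116, 30.96). ∠SQP = 91.3° gives QP at -55.80° from the x-axis; with |QP| = 19.5, P = (19.08, 14.83). ∠QPG = 115.3° gives PG at -120.5° from the x-axis; with |PG| = 19.4, G = (9.231, -1.885). ∠PGF = 65.8° gives GF at 125.3° from the x-axis; with |GF| = 13.2, F = (1.603, 8.888). Then |EF| = |F − E| = 9.031.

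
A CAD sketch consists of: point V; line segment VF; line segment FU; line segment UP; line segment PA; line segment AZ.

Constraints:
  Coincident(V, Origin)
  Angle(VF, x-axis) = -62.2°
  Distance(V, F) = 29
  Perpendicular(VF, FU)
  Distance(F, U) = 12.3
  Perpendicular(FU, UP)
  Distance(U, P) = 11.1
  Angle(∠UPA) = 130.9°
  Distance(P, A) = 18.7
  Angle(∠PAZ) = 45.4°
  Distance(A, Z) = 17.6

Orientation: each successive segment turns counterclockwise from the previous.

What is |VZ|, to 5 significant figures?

23.230

V is at the origin; VF runs at -62.2° with length 29.0, so F = (13.525, -25.653). The perpendicularity gives FU at right angles to VF, so FU runs at 27.800°; with |FU| = 12.3, U = (24.406, -19.916). FU is perpendicular to UP, so UP runs at 117.80°; with |UP| = 11.1, P = (19.229, -10.097). ∠UPA = 130.9° gives PA at 166.90° from the x-axis; with |PA| = 18.7, A = (1.0153, -5.8591). ∠PAZ = 45.4° gives AZ at -58.500° from the x-axis; with |AZ| = 17.6, Z = (10.211, -20.866). Then |VZ| = |Z − V| = 23.230.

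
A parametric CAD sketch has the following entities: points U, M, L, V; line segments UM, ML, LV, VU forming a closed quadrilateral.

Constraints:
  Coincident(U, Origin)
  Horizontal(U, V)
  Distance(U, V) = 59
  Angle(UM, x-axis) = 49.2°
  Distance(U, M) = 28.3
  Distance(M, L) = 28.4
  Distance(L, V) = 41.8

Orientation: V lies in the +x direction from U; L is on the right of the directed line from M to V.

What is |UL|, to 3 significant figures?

19.1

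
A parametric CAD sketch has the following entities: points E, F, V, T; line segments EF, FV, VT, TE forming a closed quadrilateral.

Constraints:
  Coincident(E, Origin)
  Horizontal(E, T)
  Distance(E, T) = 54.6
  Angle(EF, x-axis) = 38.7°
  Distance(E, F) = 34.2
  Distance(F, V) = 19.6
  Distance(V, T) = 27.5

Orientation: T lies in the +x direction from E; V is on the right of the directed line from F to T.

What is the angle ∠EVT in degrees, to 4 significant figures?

172.5°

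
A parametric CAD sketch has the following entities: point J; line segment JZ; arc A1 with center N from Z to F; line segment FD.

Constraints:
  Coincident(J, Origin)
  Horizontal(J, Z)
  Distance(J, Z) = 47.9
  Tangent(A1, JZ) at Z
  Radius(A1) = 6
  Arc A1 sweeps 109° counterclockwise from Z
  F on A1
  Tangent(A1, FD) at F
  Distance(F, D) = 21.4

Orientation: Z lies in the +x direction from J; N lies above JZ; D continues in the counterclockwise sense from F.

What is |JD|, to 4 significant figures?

54.47

On A1, Z sits at bearing -90° from N; a 109° counterclockwise sweep puts F at bearing 19°, so F = N + 6.0·(cos 19°, sin 19°) = (53.57, 7.953). The tangent condition forces NF to be normal to FD, so FD runs along (−sin 19°, cos 19°); with |FD| = 21.4, D = (46.61, 28.19). Then |JD| = |D − J| = 54.47.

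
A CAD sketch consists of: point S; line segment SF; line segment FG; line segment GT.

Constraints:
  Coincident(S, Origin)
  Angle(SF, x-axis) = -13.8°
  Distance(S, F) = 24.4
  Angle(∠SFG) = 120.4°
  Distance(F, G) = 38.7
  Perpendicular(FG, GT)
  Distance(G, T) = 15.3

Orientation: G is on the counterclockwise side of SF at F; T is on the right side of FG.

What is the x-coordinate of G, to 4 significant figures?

50.68

S is at the origin; SF runs at -13.8° with length 24.4, so F = 24.4·(cos -13.8°, sin -13.8°) = (23.70, -5.820). ∠SFG = 120.4°, so FG runs at -13.8° + (180° − 120.4°) = 45.80° from the x-axis; with |FG| = 38.7, G = F + 38.7·(cos 45.80°, sin 45.80°) = (50.68, 21.92). So G.x = 50.68.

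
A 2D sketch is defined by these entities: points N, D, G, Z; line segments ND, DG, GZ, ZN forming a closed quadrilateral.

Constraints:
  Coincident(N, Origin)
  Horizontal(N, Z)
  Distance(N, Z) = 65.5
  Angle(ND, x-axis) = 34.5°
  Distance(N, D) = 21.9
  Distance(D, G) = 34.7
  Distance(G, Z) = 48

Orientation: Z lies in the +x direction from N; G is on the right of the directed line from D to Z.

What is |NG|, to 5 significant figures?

31.675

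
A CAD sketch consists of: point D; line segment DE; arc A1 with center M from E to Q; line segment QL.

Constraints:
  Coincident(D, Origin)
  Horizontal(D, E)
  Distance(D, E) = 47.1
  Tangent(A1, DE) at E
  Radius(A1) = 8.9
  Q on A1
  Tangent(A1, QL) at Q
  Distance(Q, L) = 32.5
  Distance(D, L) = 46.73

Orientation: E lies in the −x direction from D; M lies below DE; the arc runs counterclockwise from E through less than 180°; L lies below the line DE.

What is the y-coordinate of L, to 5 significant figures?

-37.014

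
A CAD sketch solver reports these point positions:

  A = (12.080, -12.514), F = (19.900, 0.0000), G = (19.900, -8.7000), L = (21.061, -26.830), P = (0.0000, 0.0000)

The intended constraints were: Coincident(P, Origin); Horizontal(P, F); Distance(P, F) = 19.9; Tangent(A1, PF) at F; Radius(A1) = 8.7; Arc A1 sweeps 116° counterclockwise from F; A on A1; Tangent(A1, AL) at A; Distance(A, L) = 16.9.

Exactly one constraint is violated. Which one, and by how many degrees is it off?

Tangent(A1, AL) at A — off by 6.10°.

P = (0.00, 0.00) ✓; P.y = 0.00, F.y = 0.00 ✓; |PF| = 19.90 ✓; ∠(GF, FP) = 90.00° ✓; |GF| = 8.700 ✓; bearing(G→A) − bearing(G→F) = 116.0° ✓; |GA| = 8.701 ✓; ∠(GA, AL) = 83.90° ✗; |AL| = 16.90 ✓.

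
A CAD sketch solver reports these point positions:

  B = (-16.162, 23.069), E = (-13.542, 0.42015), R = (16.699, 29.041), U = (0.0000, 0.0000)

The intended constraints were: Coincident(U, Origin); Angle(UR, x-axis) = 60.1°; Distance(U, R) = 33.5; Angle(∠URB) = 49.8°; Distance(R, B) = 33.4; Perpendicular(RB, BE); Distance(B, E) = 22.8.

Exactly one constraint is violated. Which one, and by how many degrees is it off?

Perpendicular(RB, BE) — off by 3.70°.

U = (0.00, 0.00) ✓; UR at 60.10° ✓; |UR| = 33.50 ✓; ∠URB = 49.80° ✓; |RB| = 33.40 ✓; ∠(RB, BE) = 86.30° ✗; |BE| = 22.80 ✓.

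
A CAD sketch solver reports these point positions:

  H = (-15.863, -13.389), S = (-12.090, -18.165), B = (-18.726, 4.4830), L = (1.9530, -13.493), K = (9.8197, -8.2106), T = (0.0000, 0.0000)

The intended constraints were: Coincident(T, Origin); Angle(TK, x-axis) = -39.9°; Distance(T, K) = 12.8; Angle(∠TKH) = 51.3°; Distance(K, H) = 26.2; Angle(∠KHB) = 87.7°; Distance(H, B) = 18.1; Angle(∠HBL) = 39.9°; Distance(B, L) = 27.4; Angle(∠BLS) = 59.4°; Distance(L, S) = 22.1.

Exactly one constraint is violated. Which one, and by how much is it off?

Distance(L, S) = 22.1 — off by 7.30.

T = (0.00, 0.00) ✓; TK at -39.90° ✓; |TK| = 12.80 ✓; ∠TKH = 51.30° ✓; |KH| = 26.20 ✓; ∠KHB = 87.70° ✓; |HB| = 18.10 ✓; ∠HBL = 39.90° ✓; |BL| = 27.40 ✓; ∠BLS = 59.40° ✓; |LS| = 14.80 ✗.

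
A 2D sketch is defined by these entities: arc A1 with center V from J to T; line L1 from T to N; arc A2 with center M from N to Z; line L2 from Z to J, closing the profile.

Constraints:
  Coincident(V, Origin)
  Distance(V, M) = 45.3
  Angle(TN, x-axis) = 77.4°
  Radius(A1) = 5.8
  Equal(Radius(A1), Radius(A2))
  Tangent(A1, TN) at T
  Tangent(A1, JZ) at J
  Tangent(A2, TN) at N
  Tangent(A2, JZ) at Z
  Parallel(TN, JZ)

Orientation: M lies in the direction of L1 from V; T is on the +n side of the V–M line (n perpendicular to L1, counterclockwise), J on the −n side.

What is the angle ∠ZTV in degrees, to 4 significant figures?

75.64°

The slot axis is L1's direction at 77.4°, so u = (cos 77.4°, sin 77.4°) = (0.2181, 0.9759) and n = (−sin 77.4°, cos 77.4°) = (-0.9759, 0.2181). V is at the origin and M lies 45.3 along u from V, so M = 45.3·u = (9.882, 44.21). Tangency of A1 to both parallel lines with radius 5.8 puts T and J at V ± 5.8·n: T = (-5.660, 1.265), J = (5.660, -1.265). Equal radii place N and Z the same way about M: N = M + 5.8·n = (4.222, 45.47), Z = M − 5.8·n = (15.54, 42.94). Then cos ∠ZTV = TZ·TV / (|TZ||TV|), giving 75.64°.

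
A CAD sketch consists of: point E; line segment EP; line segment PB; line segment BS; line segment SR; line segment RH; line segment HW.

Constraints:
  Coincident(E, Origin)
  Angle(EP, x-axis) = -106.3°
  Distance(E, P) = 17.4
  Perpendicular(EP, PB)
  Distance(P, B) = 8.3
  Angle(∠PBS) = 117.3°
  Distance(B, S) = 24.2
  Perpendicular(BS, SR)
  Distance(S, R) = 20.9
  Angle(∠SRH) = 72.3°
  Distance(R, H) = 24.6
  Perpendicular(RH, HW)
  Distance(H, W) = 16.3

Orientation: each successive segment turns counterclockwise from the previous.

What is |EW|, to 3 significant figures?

18.4

E is at the origin; EP runs at -106.3° with length 17.4, so P = (-4.88, -16.7). The perpendicularity gives PB at right angles to EP, so PB runs at -16.3°; with |PB| = 8.3, B = (3.08, -19.0). ∠PBS = 117.3° gives BS at 46.4° from the x-axis; with |BS| = 24.2, S = (19.8, -1.51). BS is perpendicular to SR, so SR runs at 136°; with |SR| = 20.9, R = (4.64, 12.9). ∠SRH = 72.3° gives RH at -116° from the x-axis; with |RH| = 24.6, H = (-6.11, -9.22). The perpendicularity gives HW at right angles to RH, so HW runs at -25.9°; with |HW| = 16.3, W = (8.55, -16.3). Then |EW| = |W − E| = 18.4.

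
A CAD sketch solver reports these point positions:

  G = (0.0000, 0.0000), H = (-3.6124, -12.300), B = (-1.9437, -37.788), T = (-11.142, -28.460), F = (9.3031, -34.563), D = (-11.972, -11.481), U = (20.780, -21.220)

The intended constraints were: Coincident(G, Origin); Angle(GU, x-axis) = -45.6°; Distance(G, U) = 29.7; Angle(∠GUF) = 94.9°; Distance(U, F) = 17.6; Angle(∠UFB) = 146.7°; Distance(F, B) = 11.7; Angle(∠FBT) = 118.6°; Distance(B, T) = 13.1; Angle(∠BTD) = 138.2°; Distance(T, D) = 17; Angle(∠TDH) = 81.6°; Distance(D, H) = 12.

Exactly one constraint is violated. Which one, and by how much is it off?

Distance(D, H) = 12 — off by 3.60.

G = (0.00, 0.00) ✓; GU at -45.60° ✓; |GU| = 29.70 ✓; ∠GUF = 94.90° ✓; |UF| = 17.60 ✓; ∠UFB = 146.7° ✓; |FB| = 11.70 ✓; ∠FBT = 118.6° ✓; |BT| = 13.10 ✓; ∠BTD = 138.2° ✓; |TD| = 17.00 ✓; ∠TDH = 81.61° ✓; |DH| = 8.400 ✗.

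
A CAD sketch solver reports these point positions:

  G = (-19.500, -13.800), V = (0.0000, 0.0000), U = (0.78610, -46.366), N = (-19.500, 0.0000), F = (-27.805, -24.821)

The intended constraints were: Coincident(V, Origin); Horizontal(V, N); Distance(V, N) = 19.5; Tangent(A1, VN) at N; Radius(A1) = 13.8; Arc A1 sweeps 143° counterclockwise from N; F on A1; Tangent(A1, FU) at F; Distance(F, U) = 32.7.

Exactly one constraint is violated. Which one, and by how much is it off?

Distance(F, U) = 32.7 — off by 3.10.

V = (0.00, 0.00) ✓; V.y = 0.00, N.y = 0.00 ✓; |VN| = 19.50 ✓; ∠(GN, NV) = 90.00° ✓; |GN| = 13.80 ✓; bearing(G→F) − bearing(G→N) = 143.0° ✓; |GF| = 13.80 ✓; ∠(GF, FU) = 90.00° ✓; |FU| = 35.80 ✗.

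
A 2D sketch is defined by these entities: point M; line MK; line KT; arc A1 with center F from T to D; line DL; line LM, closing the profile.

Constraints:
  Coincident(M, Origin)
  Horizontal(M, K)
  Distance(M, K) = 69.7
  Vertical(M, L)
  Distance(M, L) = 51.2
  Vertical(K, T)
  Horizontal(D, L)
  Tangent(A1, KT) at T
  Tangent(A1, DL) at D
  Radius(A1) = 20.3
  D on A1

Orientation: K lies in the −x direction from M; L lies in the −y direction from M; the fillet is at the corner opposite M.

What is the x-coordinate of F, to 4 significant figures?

-49.40

M is at the origin; MK is horizontal with |MK| = 69.7 and K on the −x side, so K = (-69.70, 0.000). ML is vertical with |ML| = 51.2 and L on the −y side, so L = (0.000, -51.20). The virtual corner opposite M is at (-69.70, -51.20). A1 meets KT tangentially, so FT is at right angles to KT and the tangent condition forces FD to be normal to DL, with radius 20.3, so the center F sits 20.3 in from both sides at F = (-49.40, -30.90). So F.x = -49.40.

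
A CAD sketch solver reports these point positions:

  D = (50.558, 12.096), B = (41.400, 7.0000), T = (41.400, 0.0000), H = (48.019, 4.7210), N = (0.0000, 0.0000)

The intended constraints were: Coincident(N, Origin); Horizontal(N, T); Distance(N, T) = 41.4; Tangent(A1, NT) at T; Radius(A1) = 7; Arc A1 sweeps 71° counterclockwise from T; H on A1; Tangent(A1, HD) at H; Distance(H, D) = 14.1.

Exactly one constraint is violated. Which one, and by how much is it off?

Distance(H, D) = 14.1 — off by 6.30.

N = (0.00, 0.00) ✓; N.y = 0.00, T.y = 0.00 ✓; |NT| = 41.40 ✓; ∠(BT, TN) = 90.00° ✓; |BT| = 7.000 ✓; bearing(B→H) − bearing(B→T) = 71.00° ✓; |BH| = 7.000 ✓; ∠(BH, HD) = 90.00° ✓; |HD| = 7.800 ✗.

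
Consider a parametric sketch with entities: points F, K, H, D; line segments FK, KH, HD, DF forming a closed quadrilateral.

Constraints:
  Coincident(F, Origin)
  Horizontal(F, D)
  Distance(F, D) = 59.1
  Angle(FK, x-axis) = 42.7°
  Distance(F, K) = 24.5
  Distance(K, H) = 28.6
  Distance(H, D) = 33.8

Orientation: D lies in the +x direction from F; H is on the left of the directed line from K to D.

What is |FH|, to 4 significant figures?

52.65

F is at the origin; F and D share the same y with |FD| = 59.1 and D in +x, so D = (59.1, 0). FK runs at 42.7° with |FK| = 24.5, so K = (18.01, 16.61). H is determined by |KH| = 28.6 and |HD| = 33.8 together: it lies at the intersection of circle(K, 28.6) and circle(D, 33.8). With |KD| = 44.33, the foot of the radical line on KD is 18.50 from K and the perpendicular offset is √(28.6² − 18.50²) = 21.81. Taking the left-of-KD solution: H = (43.33, 29.90).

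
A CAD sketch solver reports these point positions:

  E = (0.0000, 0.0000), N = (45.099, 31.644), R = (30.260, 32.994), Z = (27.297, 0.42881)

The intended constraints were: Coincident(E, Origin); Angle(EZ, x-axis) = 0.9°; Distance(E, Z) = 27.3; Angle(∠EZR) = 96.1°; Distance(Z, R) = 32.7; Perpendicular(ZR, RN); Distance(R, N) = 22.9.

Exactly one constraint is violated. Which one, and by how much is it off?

Distance(R, N) = 22.9 — off by 8.00.

E = (0.00, 0.00) ✓; EZ at 0.9000° ✓; |EZ| = 27.30 ✓; ∠EZR = 96.10° ✓; |ZR| = 32.70 ✓; ∠(ZR, RN) = 90.00° ✓; |RN| = 14.90 ✗.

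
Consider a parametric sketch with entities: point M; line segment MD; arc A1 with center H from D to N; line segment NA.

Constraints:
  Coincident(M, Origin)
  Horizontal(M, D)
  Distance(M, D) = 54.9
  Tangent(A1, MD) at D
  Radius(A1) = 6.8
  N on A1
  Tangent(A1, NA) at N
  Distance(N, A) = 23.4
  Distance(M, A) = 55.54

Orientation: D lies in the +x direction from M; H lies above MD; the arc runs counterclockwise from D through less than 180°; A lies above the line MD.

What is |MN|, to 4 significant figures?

61.39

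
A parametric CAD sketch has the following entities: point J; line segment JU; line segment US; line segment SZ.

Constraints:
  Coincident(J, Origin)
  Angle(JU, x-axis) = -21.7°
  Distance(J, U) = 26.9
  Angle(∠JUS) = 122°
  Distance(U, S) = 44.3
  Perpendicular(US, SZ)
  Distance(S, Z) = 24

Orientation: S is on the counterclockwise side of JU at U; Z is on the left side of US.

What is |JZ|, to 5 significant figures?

58.567

∠JUS = 122.0°, so US runs at -21.7° + (180° − 122.0°) = 36.300° from the x-axis; with |US| = 44.3, S = U + 44.3·(cos 36.300°, sin 36.300°) = (60.696, 16.280). The perpendicularity gives SZ at right angles to US; with |SZ| = 24.0 on the left of US, Z = S + 24.0·(-0.59201, 0.80593) = (46.488, 35.622). Then |JZ| = |Z − J| = 58.567.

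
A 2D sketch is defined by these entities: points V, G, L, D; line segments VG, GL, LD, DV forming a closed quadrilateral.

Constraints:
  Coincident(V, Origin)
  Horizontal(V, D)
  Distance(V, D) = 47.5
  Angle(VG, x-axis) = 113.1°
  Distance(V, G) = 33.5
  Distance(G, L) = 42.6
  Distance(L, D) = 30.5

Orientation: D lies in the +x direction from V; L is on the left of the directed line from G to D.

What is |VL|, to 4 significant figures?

37.73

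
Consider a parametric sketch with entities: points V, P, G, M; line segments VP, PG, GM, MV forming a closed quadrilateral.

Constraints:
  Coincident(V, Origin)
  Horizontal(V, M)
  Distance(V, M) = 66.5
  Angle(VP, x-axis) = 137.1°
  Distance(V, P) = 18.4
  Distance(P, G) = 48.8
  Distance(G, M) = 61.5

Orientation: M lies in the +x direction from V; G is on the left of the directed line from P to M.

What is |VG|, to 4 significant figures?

50.10

V is at the origin; VM is horizontal with |VM| = 66.5 and M in +x, so M = (66.5, 0). VP runs at 137.1° with |VP| = 18.4, so P = (-13.48, 12.53). G is determined by |PG| = 48.8 and |GM| = 61.5 together: it lies at the intersection of circle(P, 48.8) and circle(M, 61.5). With |PM| = 80.95, the foot of the radical line on PM is 31.82 from P and the perpendicular offset is √(48.8² − 31.82²) = 36.99. Taking the left-of-PM solution: G = (23.69, 44.15).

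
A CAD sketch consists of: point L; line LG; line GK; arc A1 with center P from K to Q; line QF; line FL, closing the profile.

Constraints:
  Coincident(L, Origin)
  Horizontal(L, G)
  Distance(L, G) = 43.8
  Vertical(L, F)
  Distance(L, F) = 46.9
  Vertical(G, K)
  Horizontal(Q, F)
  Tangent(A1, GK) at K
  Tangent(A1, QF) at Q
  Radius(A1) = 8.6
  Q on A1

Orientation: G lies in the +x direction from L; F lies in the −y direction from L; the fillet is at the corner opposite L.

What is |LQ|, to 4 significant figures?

58.64

L is at the origin; LG is horizontal with |LG| = 43.8 and G on the +x side, so G = (43.80, 0.000). L and F share the same x with |LF| = 46.9 and F on the −y side, so F = (0.000, -46.90). The virtual corner opposite L is at (43.80, -46.90). Since A1 is tangent to GK there, PK ⟂ GK and the tangent condition forces PQ to be normal to QF, with radius 8.6, so the center P sits 8.6 in from both sides at P = (35.20, -38.30). That places the tangent points at K = (43.80, -38.30) on GK and Q = (35.20, -46.90) on QF. Then |LQ| = |Q − L| = 58.64.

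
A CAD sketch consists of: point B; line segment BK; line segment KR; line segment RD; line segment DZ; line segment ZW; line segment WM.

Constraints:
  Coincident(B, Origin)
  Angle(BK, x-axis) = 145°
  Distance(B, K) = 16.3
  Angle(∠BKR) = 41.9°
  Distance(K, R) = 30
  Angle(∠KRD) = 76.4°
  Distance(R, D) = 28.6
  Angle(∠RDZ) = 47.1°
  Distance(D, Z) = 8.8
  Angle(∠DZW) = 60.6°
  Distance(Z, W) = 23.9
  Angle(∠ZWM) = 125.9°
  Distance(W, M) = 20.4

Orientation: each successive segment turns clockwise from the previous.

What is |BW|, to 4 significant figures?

31.13

B is at the origin; BK runs at 145.0° with length 16.3, so K = (-13.35, 9.349). ∠BKR = 41.9° gives KR at 6.900° from the x-axis; with |KR| = 30.0, R = (16.43, 12.95). ∠KRD = 76.4° gives RD at -96.70° from the x-axis; with |RD| = 28.6, D = (13.09, -15.45). ∠RDZ = 47.1° gives DZ at 130.4° from the x-axis; with |DZ| = 8.8, Z = (7.390, -8.750). ∠DZW = 60.6° gives ZW at 11.00° from the x-axis; with |ZW| = 23.9, W = (30.85, -4.189). Then |BW| = |W − B| = 31.13.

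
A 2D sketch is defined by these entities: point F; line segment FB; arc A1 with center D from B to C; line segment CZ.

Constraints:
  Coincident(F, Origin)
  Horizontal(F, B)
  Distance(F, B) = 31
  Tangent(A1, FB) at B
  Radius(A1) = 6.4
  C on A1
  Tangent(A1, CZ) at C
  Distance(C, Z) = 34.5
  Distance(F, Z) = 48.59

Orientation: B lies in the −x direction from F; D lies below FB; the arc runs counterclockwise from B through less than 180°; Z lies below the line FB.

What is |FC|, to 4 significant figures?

38.01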